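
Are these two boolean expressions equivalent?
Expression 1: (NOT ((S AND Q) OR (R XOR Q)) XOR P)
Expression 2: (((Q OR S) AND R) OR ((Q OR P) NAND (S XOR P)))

No. Counterexample: with R=0, P=0, Q=1, S=0, Expression 1 = 0 but Expression 2 = 1.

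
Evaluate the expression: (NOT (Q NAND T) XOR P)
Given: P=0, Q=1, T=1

Substituting: (NOT (1 NAND 1) XOR 0)
= 1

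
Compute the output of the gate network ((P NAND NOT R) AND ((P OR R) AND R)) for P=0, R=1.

Substituting: ((0 NAND NOT 1) AND ((0 OR 1) AND 1))
= 1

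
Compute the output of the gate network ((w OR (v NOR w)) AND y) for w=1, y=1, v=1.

Substituting: ((1 OR (1 NOR 1)) AND 1)
= 1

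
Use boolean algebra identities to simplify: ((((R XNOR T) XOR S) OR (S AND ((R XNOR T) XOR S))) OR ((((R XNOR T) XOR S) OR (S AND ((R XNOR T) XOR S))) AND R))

By absorption (E OR (E AND v) = E) then absorption (E OR (E AND v) = E):
= ((R XNOR T) XOR S)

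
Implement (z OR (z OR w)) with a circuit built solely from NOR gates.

((z NOR ((z NOR w) NOR (z NOR w))) NOR (z NOR ((z NOR w) NOR (z NOR w))))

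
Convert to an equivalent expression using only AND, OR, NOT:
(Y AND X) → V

NOT (Y AND X) OR V
(Implication elimination: A → B = NOT A OR B)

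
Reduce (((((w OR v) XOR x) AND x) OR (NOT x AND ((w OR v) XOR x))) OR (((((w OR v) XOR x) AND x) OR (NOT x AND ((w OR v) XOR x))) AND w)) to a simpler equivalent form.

By absorption (E OR (E AND v) = E) then distribution ((E AND v) OR (E AND NOT v) = E):
= ((w OR v) XOR x)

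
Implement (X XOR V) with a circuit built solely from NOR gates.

((((X NOR V) NOR (X NOR V)) NOR ((X NOR V) NOR (X NOR V))) NOR ((((X NOR X) NOR (V NOR V)) NOR ((X NOR X) NOR (V NOR V))) NOR (((X NOR X) NOR (V NOR V)) NOR ((X NOR X) NOR (V NOR V)))))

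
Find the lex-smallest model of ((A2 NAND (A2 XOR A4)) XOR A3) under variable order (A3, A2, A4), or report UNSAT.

A3=0, A2=0, A4=0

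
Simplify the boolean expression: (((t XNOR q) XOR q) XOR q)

By XOR self-cancellation ((E XOR v) XOR v = E):
= (t XNOR q)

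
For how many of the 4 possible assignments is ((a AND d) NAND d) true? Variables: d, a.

Satisfying assignments: (0,0), (0,1), (1,0)
Count: 3 out of 4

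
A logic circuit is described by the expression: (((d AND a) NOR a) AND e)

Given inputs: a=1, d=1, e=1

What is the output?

Substituting: (((1 AND 1) NOR 1) AND 1)
= 0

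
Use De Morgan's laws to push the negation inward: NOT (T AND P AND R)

NOT T OR NOT P OR NOT R
De Morgan's: NOT(AND of terms) = OR of negations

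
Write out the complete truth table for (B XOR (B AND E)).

E | B | Output
--------------
0 | 0 | 0
0 | 1 | 1
1 | 0 | 0
1 | 1 | 0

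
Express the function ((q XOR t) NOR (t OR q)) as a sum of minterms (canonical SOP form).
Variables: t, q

Σm(0) = (NOT t AND NOT q)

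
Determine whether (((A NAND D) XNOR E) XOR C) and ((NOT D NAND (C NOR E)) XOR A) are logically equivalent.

No. Counterexample: with C=0, D=0, E=0, A=1, Expression 1 = 0 but Expression 2 = 1.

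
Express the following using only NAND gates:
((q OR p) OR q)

((((q NAND q) NAND (p NAND p)) NAND ((q NAND q) NAND (p NAND p))) NAND (q NAND q))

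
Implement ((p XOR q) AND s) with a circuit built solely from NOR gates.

((((((p NOR q) NOR (p NOR q)) NOR ((p NOR q) NOR (p NOR q))) NOR ((((p NOR p) NOR (q NOR q)) NOR ((p NOR p) NOR (q NOR q))) NOR (((p NOR p) NOR (q NOR q)) NOR ((p NOR p) NOR (q NOR q))))) NOR ((((p NOR q) NOR (p NOR q)) NOR ((p NOR q) NOR (p NOR q))) NOR ((((p NOR p) NOR (q NOR q)) NOR ((p NOR p) NOR (q NOR q))) NOR (((p NOR p) NOR (q NOR q)) NOR ((p NOR p) NOR (q NOR q)))))) NOR (s NOR s))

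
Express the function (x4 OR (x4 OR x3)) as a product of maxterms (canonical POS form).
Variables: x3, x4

ΠM(0) = (x3 OR x4)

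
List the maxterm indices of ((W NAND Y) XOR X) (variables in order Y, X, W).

ΠM(2, 3, 5, 6) = (Y OR NOT X OR W) AND (Y OR NOT X OR NOT W) AND (NOT Y OR X OR NOT W) AND (NOT Y OR NOT X OR W)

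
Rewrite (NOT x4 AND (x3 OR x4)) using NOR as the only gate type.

(((x4 NOR x4) NOR (x4 NOR x4)) NOR (((x3 NOR x4) NOR (x3 NOR x4)) NOR ((x3 NOR x4) NOR (x3 NOR x4))))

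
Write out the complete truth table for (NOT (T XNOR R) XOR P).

R | P | T | Output
------------------
0 | 0 | 0 | 0
0 | 0 | 1 | 1
0 | 1 | 0 | 1
0 | 1 | 1 | 0
1 | 0 | 0 | 1
1 | 0 | 1 | 0
1 | 1 | 0 | 0
1 | 1 | 1 | 1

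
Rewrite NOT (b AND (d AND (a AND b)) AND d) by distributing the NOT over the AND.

NOT b OR NOT (d AND (a AND b)) OR NOT d
De Morgan's: NOT(AND of terms) = OR of negations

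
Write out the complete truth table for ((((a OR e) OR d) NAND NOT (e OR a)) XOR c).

a | c | d | e | Output
----------------------
0 | 0 | 0 | 0 | 1
0 | 0 | 0 | 1 | 1
0 | 0 | 1 | 0 | 0
0 | 0 | 1 | 1 | 1
0 | 1 | 0 | 0 | 0
0 | 1 | 0 | 1 | 0
0 | 1 | 1 | 0 | 1
0 | 1 | 1 | 1 | 0
1 | 0 | 0 | 0 | 1
1 | 0 | 0 | 1 | 1
1 | 0 | 1 | 0 | 1
1 | 0 | 1 | 1 | 1
1 | 1 | 0 | 0 | 0
1 | 1 | 0 | 1 | 0
1 | 1 | 1 | 0 | 0
1 | 1 | 1 | 1 | 0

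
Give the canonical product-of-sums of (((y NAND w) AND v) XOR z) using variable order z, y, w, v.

ΠM(0, 2, 4, 6, 7, 9, 11, 13) = (z OR y OR w OR v) AND (z OR y OR NOT w OR v) AND (z OR NOT y OR w OR v) AND (z OR NOT y OR NOT w OR v) AND (z OR NOT y OR NOT w OR NOT v) AND (NOT z OR y OR w OR NOT v) AND (NOT z OR y OR NOT w OR NOT v) AND (NOT z OR NOT y OR w OR NOT v)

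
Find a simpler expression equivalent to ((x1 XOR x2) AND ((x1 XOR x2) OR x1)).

By absorption (E AND (E OR v) = E):
= (x1 XOR x2)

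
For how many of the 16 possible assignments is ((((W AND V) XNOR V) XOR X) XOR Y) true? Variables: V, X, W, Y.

Satisfying assignments: (0,0,0,0), (0,0,1,0), (0,1,0,1), (0,1,1,1), (1,0,0,1), (1,0,1,0), (1,1,0,0), (1,1,1,1)
Count: 8 out of 16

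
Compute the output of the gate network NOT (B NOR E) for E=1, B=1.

Substituting: NOT (1 NOR 1)
= 1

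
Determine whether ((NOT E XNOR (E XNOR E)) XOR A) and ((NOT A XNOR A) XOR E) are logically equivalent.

No. Counterexample: with A=0, E=0, Expression 1 = 1 but Expression 2 = 0.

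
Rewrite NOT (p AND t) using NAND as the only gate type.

(((p NAND t) NAND (p NAND t)) NAND ((p NAND t) NAND (p NAND t)))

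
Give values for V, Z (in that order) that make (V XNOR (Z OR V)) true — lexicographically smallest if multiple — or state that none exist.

V=0, Z=0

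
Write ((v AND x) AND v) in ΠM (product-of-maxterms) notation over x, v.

ΠM(0, 1, 2) = (x OR v) AND (x OR NOT v) AND (NOT x OR v)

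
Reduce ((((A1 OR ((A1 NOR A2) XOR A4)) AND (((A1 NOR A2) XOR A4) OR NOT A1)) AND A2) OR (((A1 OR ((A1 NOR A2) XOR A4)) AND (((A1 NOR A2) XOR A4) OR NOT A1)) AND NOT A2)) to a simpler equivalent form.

By distribution ((E AND v) OR (E AND NOT v) = E) then distribution ((E OR v) AND (E OR NOT v) = E):
= ((A1 NOR A2) XOR A4)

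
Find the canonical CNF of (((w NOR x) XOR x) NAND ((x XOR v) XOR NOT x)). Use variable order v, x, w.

(v OR x OR w) AND (v OR NOT x OR w) AND (v OR NOT x OR NOT w)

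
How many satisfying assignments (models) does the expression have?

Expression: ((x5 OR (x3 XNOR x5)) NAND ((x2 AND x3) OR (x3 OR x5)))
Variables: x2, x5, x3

Satisfying assignments: (0,0,0), (0,0,1), (1,0,0), (1,0,1)
Count: 4 out of 8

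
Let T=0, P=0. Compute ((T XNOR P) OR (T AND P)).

Substituting: ((0 XNOR 0) OR (0 AND 0))
= 1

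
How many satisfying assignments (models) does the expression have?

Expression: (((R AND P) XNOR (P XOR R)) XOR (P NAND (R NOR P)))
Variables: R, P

Satisfying assignments: (0,1), (1,0), (1,1)
Count: 3 out of 4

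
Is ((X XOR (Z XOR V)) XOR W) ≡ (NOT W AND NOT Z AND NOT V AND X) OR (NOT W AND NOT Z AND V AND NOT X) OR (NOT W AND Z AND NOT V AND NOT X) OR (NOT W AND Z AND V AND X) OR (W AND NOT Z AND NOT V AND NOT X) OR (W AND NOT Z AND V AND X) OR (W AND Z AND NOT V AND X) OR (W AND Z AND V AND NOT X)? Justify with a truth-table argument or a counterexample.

Yes, they are equivalent — the two output columns agree on all 16 assignments:
W | Z | V | X | Expression 1 | Expression 2
-------------------------------------------
0 | 0 | 0 | 0 | 0 | 0
0 | 0 | 0 | 1 | 1 | 1
0 | 0 | 1 | 0 | 1 | 1
0 | 0 | 1 | 1 | 0 | 0
0 | 1 | 0 | 0 | 1 | 1
0 | 1 | 0 | 1 | 0 | 0
0 | 1 | 1 | 0 | 0 | 0
0 | 1 | 1 | 1 | 1 | 1
1 | 0 | 0 | 0 | 1 | 1
1 | 0 | 0 | 1 | 0 | 0
1 | 0 | 1 | 0 | 0 | 0
1 | 0 | 1 | 1 | 1 | 1
1 | 1 | 0 | 0 | 0 | 0
1 | 1 | 0 | 1 | 1 | 1
1 | 1 | 1 | 0 | 1 | 1
1 | 1 | 1 | 1 | 0 | 0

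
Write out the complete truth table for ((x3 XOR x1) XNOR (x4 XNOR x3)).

x3 | x4 | x1 | Output
---------------------
0 | 0 | 0 | 0
0 | 0 | 1 | 1
0 | 1 | 0 | 1
0 | 1 | 1 | 0
1 | 0 | 0 | 0
1 | 0 | 1 | 1
1 | 1 | 0 | 1
1 | 1 | 1 | 0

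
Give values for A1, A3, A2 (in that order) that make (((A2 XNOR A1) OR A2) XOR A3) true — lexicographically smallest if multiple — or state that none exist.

A1=0, A3=0, A2=0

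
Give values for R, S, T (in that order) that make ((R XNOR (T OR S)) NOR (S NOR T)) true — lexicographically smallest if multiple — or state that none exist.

R=0, S=0, T=1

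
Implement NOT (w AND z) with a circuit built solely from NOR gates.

(((w NOR w) NOR (z NOR z)) NOR ((w NOR w) NOR (z NOR z)))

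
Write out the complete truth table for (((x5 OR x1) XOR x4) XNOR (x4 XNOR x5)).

x5 | x4 | x1 | Output
---------------------
0 | 0 | 0 | 0
0 | 0 | 1 | 1
0 | 1 | 0 | 0
0 | 1 | 1 | 1
1 | 0 | 0 | 0
1 | 0 | 1 | 0
1 | 1 | 0 | 0
1 | 1 | 1 | 0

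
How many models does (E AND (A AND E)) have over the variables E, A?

Satisfying assignments: (1,1)
Count: 1 out of 4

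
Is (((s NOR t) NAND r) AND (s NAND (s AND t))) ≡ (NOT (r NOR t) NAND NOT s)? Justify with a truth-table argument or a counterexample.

No. Counterexample: with s=0, t=1, r=0, Expression 1 = 1 but Expression 2 = 0.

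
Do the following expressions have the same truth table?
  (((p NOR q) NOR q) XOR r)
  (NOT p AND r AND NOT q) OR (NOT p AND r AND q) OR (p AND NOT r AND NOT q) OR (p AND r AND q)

Yes, they are equivalent — the two output columns agree on all 8 assignments:
p | r | q | Expression 1 | Expression 2
---------------------------------------
0 | 0 | 0 | 0 | 0
0 | 0 | 1 | 0 | 0
0 | 1 | 0 | 1 | 1
0 | 1 | 1 | 1 | 1
1 | 0 | 0 | 1 | 1
1 | 0 | 1 | 0 | 0
1 | 1 | 0 | 0 | 0
1 | 1 | 1 | 1 | 1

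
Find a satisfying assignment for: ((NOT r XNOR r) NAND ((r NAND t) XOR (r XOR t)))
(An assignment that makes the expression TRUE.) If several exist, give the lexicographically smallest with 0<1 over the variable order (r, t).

r=0, t=0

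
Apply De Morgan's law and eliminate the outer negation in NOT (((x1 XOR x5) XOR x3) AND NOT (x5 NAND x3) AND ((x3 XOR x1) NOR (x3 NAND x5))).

NOT ((x1 XOR x5) XOR x3) OR (x5 NAND x3) OR NOT ((x3 XOR x1) NOR (x3 NAND x5))
De Morgan's: NOT(AND of terms) = OR of negations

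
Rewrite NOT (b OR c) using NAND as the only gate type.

(((b NAND b) NAND (c NAND c)) NAND ((b NAND b) NAND (c NAND c)))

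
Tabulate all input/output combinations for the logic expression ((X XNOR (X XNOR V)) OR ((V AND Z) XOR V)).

V | X | Z | Output
------------------
0 | 0 | 0 | 0
0 | 0 | 1 | 0
0 | 1 | 0 | 0
0 | 1 | 1 | 0
1 | 0 | 0 | 1
1 | 0 | 1 | 1
1 | 1 | 0 | 1
1 | 1 | 1 | 1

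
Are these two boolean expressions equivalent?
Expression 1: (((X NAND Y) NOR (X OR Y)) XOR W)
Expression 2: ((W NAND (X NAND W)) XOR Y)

No. Counterexample: with Y=0, X=0, W=0, Expression 1 = 0 but Expression 2 = 1.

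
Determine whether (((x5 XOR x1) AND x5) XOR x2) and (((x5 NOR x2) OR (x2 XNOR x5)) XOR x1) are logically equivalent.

No. Counterexample: with x2=0, x5=0, x1=0, Expression 1 = 0 but Expression 2 = 1.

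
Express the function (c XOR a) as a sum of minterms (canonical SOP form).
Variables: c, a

Σm(1, 2) = (NOT c AND a) OR (c AND NOT a)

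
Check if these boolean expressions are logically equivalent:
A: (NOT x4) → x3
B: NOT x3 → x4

Yes, Contrapositive is always equivalent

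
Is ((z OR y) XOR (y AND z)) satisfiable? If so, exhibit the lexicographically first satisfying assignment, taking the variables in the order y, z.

y=0, z=1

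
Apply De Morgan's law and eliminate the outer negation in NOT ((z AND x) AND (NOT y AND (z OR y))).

NOT (z AND x) OR NOT (NOT y AND (z OR y))
De Morgan's: NOT(AND of terms) = OR of negations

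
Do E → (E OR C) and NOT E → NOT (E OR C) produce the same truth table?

No, Inverse is not equivalent to original (counterexample: E=0, C=1)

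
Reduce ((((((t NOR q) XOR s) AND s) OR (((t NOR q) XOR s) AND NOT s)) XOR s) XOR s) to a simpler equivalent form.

By XOR self-cancellation ((E XOR v) XOR v = E) then distribution ((E AND v) OR (E AND NOT v) = E):
= ((t NOR q) XOR s)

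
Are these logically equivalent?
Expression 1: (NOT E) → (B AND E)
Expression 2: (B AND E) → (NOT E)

No, Converse is not equivalent to original (counterexample: E=0, B=0)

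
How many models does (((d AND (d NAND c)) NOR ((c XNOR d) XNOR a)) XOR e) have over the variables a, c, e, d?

Satisfying assignments: (0,0,0,0), (0,0,1,1), (0,1,0,1), (0,1,1,0), (1,0,1,0), (1,0,1,1), (1,1,0,0), (1,1,1,1)
Count: 8 out of 16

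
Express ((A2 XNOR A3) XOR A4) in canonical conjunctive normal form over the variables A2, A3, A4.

(A2 OR A3 OR NOT A4) AND (A2 OR NOT A3 OR A4) AND (NOT A2 OR A3 OR A4) AND (NOT A2 OR NOT A3 OR NOT A4)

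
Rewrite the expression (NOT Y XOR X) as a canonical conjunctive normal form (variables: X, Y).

(X OR NOT Y) AND (NOT X OR Y)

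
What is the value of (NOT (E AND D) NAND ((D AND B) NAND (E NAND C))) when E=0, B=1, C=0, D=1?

Substituting: (NOT (0 AND 1) NAND ((1 AND 1) NAND (0 NAND 0)))
= 1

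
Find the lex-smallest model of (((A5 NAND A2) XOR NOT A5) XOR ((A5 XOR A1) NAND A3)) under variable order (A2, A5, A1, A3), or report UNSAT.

A2=0, A5=0, A1=0, A3=0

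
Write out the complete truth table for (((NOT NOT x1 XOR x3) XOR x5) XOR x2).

x3 | x1 | x5 | x2 | Output
--------------------------
0 | 0 | 0 | 0 | 0
0 | 0 | 0 | 1 | 1
0 | 0 | 1 | 0 | 1
0 | 0 | 1 | 1 | 0
0 | 1 | 0 | 0 | 1
0 | 1 | 0 | 1 | 0
0 | 1 | 1 | 0 | 0
0 | 1 | 1 | 1 | 1
1 | 0 | 0 | 0 | 1
1 | 0 | 0 | 1 | 0
1 | 0 | 1 | 0 | 0
1 | 0 | 1 | 1 | 1
1 | 1 | 0 | 0 | 0
1 | 1 | 0 | 1 | 1
1 | 1 | 1 | 0 | 1
1 | 1 | 1 | 1 | 0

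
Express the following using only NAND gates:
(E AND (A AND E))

((E NAND ((A NAND E) NAND (A NAND E))) NAND (E NAND ((A NAND E) NAND (A NAND E))))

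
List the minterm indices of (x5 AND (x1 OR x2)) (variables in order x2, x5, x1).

Σm(3, 6, 7) = (NOT x2 AND x5 AND x1) OR (x2 AND x5 AND NOT x1) OR (x2 AND x5 AND x1)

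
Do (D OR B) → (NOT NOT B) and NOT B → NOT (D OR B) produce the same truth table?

Yes, Contrapositive is always equivalent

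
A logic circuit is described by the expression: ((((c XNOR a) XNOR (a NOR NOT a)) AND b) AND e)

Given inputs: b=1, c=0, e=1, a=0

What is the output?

Substituting: ((((0 XNOR 0) XNOR (0 NOR NOT 0)) AND 1) AND 1)
= 0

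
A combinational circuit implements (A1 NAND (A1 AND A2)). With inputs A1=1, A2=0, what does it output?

Substituting: (1 NAND (1 AND 0))
= 1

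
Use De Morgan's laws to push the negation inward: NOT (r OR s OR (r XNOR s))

NOT r AND NOT s AND NOT (r XNOR s)
De Morgan's: NOT(OR of terms) = AND of negations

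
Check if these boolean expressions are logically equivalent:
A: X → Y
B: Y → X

No, Converse is not equivalent to original (counterexample: X=0, Y=1, Z=0)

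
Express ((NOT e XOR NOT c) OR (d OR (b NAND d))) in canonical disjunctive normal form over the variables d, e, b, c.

(NOT d AND NOT e AND NOT b AND NOT c) OR (NOT d AND NOT e AND NOT b AND c) OR (NOT d AND NOT e AND b AND NOT c) OR (NOT d AND NOT e AND b AND c) OR (NOT d AND e AND NOT b AND NOT c) OR (NOT d AND e AND NOT b AND c) OR (NOT d AND e AND b AND NOT c) OR (NOT d AND e AND b AND c) OR (d AND NOT e AND NOT b AND NOT c) OR (d AND NOT e AND NOT b AND c) OR (d AND NOT e AND b AND NOT c) OR (d AND NOT e AND b AND c) OR (d AND e AND NOT b AND NOT c) OR (d AND e AND NOT b AND c) OR (d AND e AND b AND NOT c) OR (d AND e AND b AND c)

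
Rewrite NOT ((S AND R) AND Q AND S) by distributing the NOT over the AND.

NOT (S AND R) OR NOT Q OR NOT S
De Morgan's: NOT(AND of terms) = OR of negations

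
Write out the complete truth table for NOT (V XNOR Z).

Z | V | Output
--------------
0 | 0 | 0
0 | 1 | 1
1 | 0 | 1
1 | 1 | 0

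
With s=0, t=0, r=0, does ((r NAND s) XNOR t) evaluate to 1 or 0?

Substituting: ((0 NAND 0) XNOR 0)
= 0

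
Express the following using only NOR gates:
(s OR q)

((s NOR q) NOR (s NOR q))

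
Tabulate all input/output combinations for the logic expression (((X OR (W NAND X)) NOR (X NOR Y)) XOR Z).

Y | Z | X | W | Output
----------------------
0 | 0 | 0 | 0 | 0
0 | 0 | 0 | 1 | 0
0 | 0 | 1 | 0 | 0
0 | 0 | 1 | 1 | 0
0 | 1 | 0 | 0 | 1
0 | 1 | 0 | 1 | 1
0 | 1 | 1 | 0 | 1
0 | 1 | 1 | 1 | 1
1 | 0 | 0 | 0 | 0
1 | 0 | 0 | 1 | 0
1 | 0 | 1 | 0 | 0
1 | 0 | 1 | 1 | 0
1 | 1 | 0 | 0 | 1
1 | 1 | 0 | 1 | 1
1 | 1 | 1 | 0 | 1
1 | 1 | 1 | 1 | 1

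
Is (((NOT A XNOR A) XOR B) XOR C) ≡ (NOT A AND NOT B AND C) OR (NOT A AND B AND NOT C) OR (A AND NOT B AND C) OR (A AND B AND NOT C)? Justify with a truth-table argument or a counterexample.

Yes, they are equivalent — the two output columns agree on all 8 assignments:
A | B | C | Expression 1 | Expression 2
---------------------------------------
0 | 0 | 0 | 0 | 0
0 | 0 | 1 | 1 | 1
0 | 1 | 0 | 1 | 1
0 | 1 | 1 | 0 | 0
1 | 0 | 0 | 0 | 0
1 | 0 | 1 | 1 | 1
1 | 1 | 0 | 1 | 1
1 | 1 | 1 | 0 | 0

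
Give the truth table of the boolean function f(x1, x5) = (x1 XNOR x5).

x1 | x5 | Output
----------------
0 | 0 | 1
0 | 1 | 0
1 | 0 | 0
1 | 1 | 1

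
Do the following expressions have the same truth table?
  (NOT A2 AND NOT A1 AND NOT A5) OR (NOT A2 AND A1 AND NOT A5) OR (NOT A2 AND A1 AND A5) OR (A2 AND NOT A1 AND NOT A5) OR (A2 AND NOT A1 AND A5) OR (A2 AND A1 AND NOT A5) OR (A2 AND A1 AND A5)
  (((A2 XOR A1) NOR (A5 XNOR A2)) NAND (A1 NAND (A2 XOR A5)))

Yes, they are equivalent — the two output columns agree on all 8 assignments:
A2 | A1 | A5 | Expression 1 | Expression 2
------------------------------------------
0 | 0 | 0 | 1 | 1
0 | 0 | 1 | 0 | 0
0 | 1 | 0 | 1 | 1
0 | 1 | 1 | 1 | 1
1 | 0 | 0 | 1 | 1
1 | 0 | 1 | 1 | 1
1 | 1 | 0 | 1 | 1
1 | 1 | 1 | 1 | 1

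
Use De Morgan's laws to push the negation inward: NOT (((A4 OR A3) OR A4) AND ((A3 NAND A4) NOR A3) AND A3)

NOT ((A4 OR A3) OR A4) OR NOT ((A3 NAND A4) NOR A3) OR NOT A3
De Morgan's: NOT(AND of terms) = OR of negations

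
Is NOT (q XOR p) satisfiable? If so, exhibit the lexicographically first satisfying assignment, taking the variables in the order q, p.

q=0, p=0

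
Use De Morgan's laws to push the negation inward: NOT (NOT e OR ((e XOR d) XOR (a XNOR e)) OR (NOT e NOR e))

e AND NOT ((e XOR d) XOR (a XNOR e)) AND NOT (NOT e NOR e)
De Morgan's: NOT(OR of terms) = AND of negations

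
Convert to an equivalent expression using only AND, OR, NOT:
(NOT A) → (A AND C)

A OR (A AND C)
(Implication elimination: A → B = NOT A OR B)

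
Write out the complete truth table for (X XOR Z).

Z | X | Output
--------------
0 | 0 | 0
0 | 1 | 1
1 | 0 | 1
1 | 1 | 0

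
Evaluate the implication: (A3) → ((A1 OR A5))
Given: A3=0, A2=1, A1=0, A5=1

Antecedent (A3) = 0; consequent ((A1 OR A5)) = 1.
0 → 1 = 1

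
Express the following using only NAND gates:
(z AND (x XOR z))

((z NAND ((x NAND (x NAND z)) NAND (z NAND (x NAND z)))) NAND (z NAND ((x NAND (x NAND z)) NAND (z NAND (x NAND z)))))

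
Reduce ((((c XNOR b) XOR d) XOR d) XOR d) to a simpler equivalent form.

By XOR self-cancellation ((E XOR v) XOR v = E):
= ((c XNOR b) XOR d)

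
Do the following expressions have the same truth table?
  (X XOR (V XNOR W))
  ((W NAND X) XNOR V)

No. Counterexample: with V=0, X=0, W=0, Expression 1 = 1 but Expression 2 = 0.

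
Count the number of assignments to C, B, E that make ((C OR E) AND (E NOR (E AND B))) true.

Satisfying assignments: (1,0,0), (1,1,0)
Count: 2 out of 8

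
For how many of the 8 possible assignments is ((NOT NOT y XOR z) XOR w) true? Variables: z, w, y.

Satisfying assignments: (0,0,1), (0,1,0), (1,0,0), (1,1,1)
Count: 4 out of 8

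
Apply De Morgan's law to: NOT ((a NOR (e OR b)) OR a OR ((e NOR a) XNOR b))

NOT (a NOR (e OR b)) AND NOT a AND NOT ((e NOR a) XNOR b)
De Morgan's: NOT(OR of terms) = AND of negations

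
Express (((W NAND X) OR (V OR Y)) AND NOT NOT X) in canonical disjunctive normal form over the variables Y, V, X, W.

(NOT Y AND NOT V AND X AND NOT W) OR (NOT Y AND V AND X AND NOT W) OR (NOT Y AND V AND X AND W) OR (Y AND NOT V AND X AND NOT W) OR (Y AND NOT V AND X AND W) OR (Y AND V AND X AND NOT W) OR (Y AND V AND X AND W)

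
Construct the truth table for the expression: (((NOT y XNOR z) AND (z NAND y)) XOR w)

w | y | z | Output
------------------
0 | 0 | 0 | 0
0 | 0 | 1 | 1
0 | 1 | 0 | 1
0 | 1 | 1 | 0
1 | 0 | 0 | 1
1 | 0 | 1 | 0
1 | 1 | 0 | 0
1 | 1 | 1 | 1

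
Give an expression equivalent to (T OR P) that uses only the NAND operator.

((T NAND T) NAND (P NAND P))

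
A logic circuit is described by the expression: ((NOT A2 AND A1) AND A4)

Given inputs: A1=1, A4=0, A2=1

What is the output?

Substituting: ((NOT 1 AND 1) AND 0)
= 0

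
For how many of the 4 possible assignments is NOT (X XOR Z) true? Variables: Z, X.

Satisfying assignments: (0,0), (1,1)
Count: 2 out of 4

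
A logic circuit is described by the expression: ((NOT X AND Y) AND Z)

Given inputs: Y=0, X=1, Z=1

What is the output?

Substituting: ((NOT 1 AND 0) AND 1)
= 0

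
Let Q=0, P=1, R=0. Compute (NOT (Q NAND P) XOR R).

Substituting: (NOT (0 NAND 1) XOR 0)
= 0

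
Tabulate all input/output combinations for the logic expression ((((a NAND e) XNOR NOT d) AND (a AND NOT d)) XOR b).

b | a | e | d | Output
----------------------
0 | 0 | 0 | 0 | 0
0 | 0 | 0 | 1 | 0
0 | 0 | 1 | 0 | 0
0 | 0 | 1 | 1 | 0
0 | 1 | 0 | 0 | 1
0 | 1 | 0 | 1 | 0
0 | 1 | 1 | 0 | 0
0 | 1 | 1 | 1 | 0
1 | 0 | 0 | 0 | 1
1 | 0 | 0 | 1 | 1
1 | 0 | 1 | 0 | 1
1 | 0 | 1 | 1 | 1
1 | 1 | 0 | 0 | 0
1 | 1 | 0 | 1 | 1
1 | 1 | 1 | 0 | 1
1 | 1 | 1 | 1 | 1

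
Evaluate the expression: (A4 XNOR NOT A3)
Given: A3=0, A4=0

Substituting: (0 XNOR NOT 0)
= 0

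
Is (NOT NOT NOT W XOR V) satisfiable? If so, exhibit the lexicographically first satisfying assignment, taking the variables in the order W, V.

W=0, V=0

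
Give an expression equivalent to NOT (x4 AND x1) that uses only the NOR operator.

(((x4 NOR x4) NOR (x1 NOR x1)) NOR ((x4 NOR x4) NOR (x1 NOR x1)))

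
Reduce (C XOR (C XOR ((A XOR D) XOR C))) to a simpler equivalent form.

By XOR self-cancellation ((E XOR v) XOR v = E):
= ((A XOR D) XOR C)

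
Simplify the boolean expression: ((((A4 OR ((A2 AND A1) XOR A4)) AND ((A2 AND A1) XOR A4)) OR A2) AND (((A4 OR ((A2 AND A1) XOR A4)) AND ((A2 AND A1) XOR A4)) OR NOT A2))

By distribution ((E OR v) AND (E OR NOT v) = E) then absorption (E AND (E OR v) = E):
= ((A2 AND A1) XOR A4)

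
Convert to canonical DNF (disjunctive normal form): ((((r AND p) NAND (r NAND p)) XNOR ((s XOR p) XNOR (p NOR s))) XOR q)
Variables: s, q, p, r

(NOT s AND q AND NOT p AND NOT r) OR (NOT s AND q AND NOT p AND r) OR (NOT s AND q AND p AND NOT r) OR (NOT s AND q AND p AND r) OR (s AND NOT q AND p AND NOT r) OR (s AND NOT q AND p AND r) OR (s AND q AND NOT p AND NOT r) OR (s AND q AND NOT p AND r)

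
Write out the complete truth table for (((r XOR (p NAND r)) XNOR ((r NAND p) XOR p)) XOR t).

p | r | t | Output
------------------
0 | 0 | 0 | 1
0 | 0 | 1 | 0
0 | 1 | 0 | 0
0 | 1 | 1 | 1
1 | 0 | 0 | 0
1 | 0 | 1 | 1
1 | 1 | 0 | 1
1 | 1 | 1 | 0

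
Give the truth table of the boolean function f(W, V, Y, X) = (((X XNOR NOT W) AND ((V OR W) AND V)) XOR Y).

W | V | Y | X | Output
----------------------
0 | 0 | 0 | 0 | 0
0 | 0 | 0 | 1 | 0
0 | 0 | 1 | 0 | 1
0 | 0 | 1 | 1 | 1
0 | 1 | 0 | 0 | 0
0 | 1 | 0 | 1 | 1
0 | 1 | 1 | 0 | 1
0 | 1 | 1 | 1 | 0
1 | 0 | 0 | 0 | 0
1 | 0 | 0 | 1 | 0
1 | 0 | 1 | 0 | 1
1 | 0 | 1 | 1 | 1
1 | 1 | 0 | 0 | 1
1 | 1 | 0 | 1 | 0
1 | 1 | 1 | 0 | 0
1 | 1 | 1 | 1 | 1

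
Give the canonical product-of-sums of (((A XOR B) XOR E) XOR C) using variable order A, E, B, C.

ΠM(0, 3, 5, 6, 9, 10, 12, 15) = (A OR E OR B OR C) AND (A OR E OR NOT B OR NOT C) AND (A OR NOT E OR B OR NOT C) AND (A OR NOT E OR NOT B OR C) AND (NOT A OR E OR B OR NOT C) AND (NOT A OR E OR NOT B OR C) AND (NOT A OR NOT E OR B OR C) AND (NOT A OR NOT E OR NOT B OR NOT C)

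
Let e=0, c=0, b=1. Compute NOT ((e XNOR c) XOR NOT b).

Substituting: NOT ((0 XNOR 0) XOR NOT 1)
= 0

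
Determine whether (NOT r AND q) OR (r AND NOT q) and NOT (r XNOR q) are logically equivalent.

Yes, they are equivalent — the two output columns agree on all 4 assignments:
r | q | Expression 1 | Expression 2
-----------------------------------
0 | 0 | 0 | 0
0 | 1 | 1 | 1
1 | 0 | 1 | 1
1 | 1 | 0 | 0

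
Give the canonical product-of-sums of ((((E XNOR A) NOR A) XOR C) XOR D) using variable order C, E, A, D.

ΠM(0, 2, 5, 6, 9, 11, 12, 15) = (C OR E OR A OR D) AND (C OR E OR NOT A OR D) AND (C OR NOT E OR A OR NOT D) AND (C OR NOT E OR NOT A OR D) AND (NOT C OR E OR A OR NOT D) AND (NOT C OR E OR NOT A OR NOT D) AND (NOT C OR NOT E OR A OR D) AND (NOT C OR NOT E OR NOT A OR NOT D)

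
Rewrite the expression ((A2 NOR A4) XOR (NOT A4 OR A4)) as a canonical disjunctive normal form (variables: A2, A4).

(NOT A2 AND A4) OR (A2 AND NOT A4) OR (A2 AND A4)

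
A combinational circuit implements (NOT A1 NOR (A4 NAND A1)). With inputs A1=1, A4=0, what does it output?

Substituting: (NOT 1 NOR (0 NAND 1))
= 0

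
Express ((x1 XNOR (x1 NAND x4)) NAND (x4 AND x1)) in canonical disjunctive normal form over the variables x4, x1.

(NOT x4 AND NOT x1) OR (NOT x4 AND x1) OR (x4 AND NOT x1) OR (x4 AND x1)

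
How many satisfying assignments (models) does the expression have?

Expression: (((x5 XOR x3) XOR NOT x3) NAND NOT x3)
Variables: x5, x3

Satisfying assignments: (0,1), (1,0), (1,1)
Count: 3 out of 4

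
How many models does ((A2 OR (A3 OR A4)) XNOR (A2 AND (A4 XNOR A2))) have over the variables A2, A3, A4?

Satisfying assignments: (0,0,0), (1,0,1), (1,1,1)
Count: 3 out of 8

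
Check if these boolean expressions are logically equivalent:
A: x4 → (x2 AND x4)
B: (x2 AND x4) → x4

No, Converse is not equivalent to original (counterexample: x2=0, x4=1)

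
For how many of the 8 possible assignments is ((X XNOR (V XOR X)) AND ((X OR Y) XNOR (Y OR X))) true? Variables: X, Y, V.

Satisfying assignments: (0,0,0), (0,1,0), (1,0,0), (1,1,0)
Count: 4 out of 8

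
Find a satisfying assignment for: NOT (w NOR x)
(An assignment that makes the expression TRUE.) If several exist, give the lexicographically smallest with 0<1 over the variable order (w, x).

w=0, x=1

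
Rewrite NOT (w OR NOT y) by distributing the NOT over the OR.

NOT w AND y
De Morgan's: NOT(OR of terms) = AND of negations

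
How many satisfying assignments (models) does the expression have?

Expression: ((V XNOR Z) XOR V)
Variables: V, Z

Satisfying assignments: (0,0), (1,0)
Count: 2 out of 4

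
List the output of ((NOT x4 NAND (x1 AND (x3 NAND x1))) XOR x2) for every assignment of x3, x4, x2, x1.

x3 | x4 | x2 | x1 | Output
--------------------------
0 | 0 | 0 | 0 | 1
0 | 0 | 0 | 1 | 0
0 | 0 | 1 | 0 | 0
0 | 0 | 1 | 1 | 1
0 | 1 | 0 | 0 | 1
0 | 1 | 0 | 1 | 1
0 | 1 | 1 | 0 | 0
0 | 1 | 1 | 1 | 0
1 | 0 | 0 | 0 | 1
1 | 0 | 0 | 1 | 1
1 | 0 | 1 | 0 | 0
1 | 0 | 1 | 1 | 0
1 | 1 | 0 | 0 | 1
1 | 1 | 0 | 1 | 1
1 | 1 | 1 | 0 | 0
1 | 1 | 1 | 1 | 0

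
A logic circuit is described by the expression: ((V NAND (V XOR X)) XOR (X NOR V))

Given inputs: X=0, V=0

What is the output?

Substituting: ((0 NAND (0 XOR 0)) XOR (0 NOR 0))
= 0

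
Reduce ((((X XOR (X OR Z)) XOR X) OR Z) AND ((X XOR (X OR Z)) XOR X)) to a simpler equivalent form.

By absorption (E AND (E OR v) = E) then XOR self-cancellation ((E XOR v) XOR v = E):
= (X OR Z)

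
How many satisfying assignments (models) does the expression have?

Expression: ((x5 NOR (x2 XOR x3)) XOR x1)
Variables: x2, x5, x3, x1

Satisfying assignments: (0,0,0,0), (0,0,1,1), (0,1,0,1), (0,1,1,1), (1,0,0,1), (1,0,1,0), (1,1,0,1), (1,1,1,1)
Count: 8 out of 16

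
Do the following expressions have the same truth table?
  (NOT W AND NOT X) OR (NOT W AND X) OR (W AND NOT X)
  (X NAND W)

Yes, they are equivalent — the two output columns agree on all 4 assignments:
W | X | Expression 1 | Expression 2
-----------------------------------
0 | 0 | 1 | 1
0 | 1 | 1 | 1
1 | 0 | 1 | 1
1 | 1 | 0 | 0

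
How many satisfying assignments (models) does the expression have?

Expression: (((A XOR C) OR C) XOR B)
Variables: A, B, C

Satisfying assignments: (0,0,1), (0,1,0), (1,0,0), (1,0,1)
Count: 4 out of 8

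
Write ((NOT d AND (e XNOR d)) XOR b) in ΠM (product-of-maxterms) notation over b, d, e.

ΠM(1, 2, 3, 4) = (b OR d OR NOT e) AND (b OR NOT d OR e) AND (b OR NOT d OR NOT e) AND (NOT b OR d OR e)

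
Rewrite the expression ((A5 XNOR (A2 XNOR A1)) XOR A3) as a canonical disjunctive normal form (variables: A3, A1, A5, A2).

(NOT A3 AND NOT A1 AND NOT A5 AND A2) OR (NOT A3 AND NOT A1 AND A5 AND NOT A2) OR (NOT A3 AND A1 AND NOT A5 AND NOT A2) OR (NOT A3 AND A1 AND A5 AND A2) OR (A3 AND NOT A1 AND NOT A5 AND NOT A2) OR (A3 AND NOT A1 AND A5 AND A2) OR (A3 AND A1 AND NOT A5 AND A2) OR (A3 AND A1 AND A5 AND NOT A2)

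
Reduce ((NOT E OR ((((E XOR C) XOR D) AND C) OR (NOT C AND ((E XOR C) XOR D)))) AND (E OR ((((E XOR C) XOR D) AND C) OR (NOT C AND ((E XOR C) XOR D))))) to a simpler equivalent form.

By distribution ((E OR v) AND (E OR NOT v) = E) then distribution ((E AND v) OR (E AND NOT v) = E):
= ((E XOR C) XOR D)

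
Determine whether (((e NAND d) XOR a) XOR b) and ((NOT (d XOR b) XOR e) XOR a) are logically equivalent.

No. Counterexample: with d=0, e=1, a=0, b=0, Expression 1 = 1 but Expression 2 = 0.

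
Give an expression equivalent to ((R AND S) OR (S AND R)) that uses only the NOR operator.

((((R NOR R) NOR (S NOR S)) NOR ((S NOR S) NOR (R NOR R))) NOR (((R NOR R) NOR (S NOR S)) NOR ((S NOR S) NOR (R NOR R))))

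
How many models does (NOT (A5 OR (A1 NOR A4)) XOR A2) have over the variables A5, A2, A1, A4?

Satisfying assignments: (0,0,0,1), (0,0,1,0), (0,0,1,1), (0,1,0,0), (1,1,0,0), (1,1,0,1), (1,1,1,0), (1,1,1,1)
Count: 8 out of 16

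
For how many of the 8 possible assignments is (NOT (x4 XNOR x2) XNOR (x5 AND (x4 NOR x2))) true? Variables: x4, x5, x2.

Satisfying assignments: (0,0,0), (1,0,1), (1,1,1)
Count: 3 out of 8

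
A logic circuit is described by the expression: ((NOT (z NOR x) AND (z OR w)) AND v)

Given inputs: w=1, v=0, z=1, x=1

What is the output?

Substituting: ((NOT (1 NOR 1) AND (1 OR 1)) AND 0)
= 0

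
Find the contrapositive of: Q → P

Contrapositive: NOT P → NOT Q
Note: A statement and its contrapositive are logically equivalent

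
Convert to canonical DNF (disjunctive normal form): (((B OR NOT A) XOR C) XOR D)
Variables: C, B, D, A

(NOT C AND NOT B AND NOT D AND NOT A) OR (NOT C AND NOT B AND D AND A) OR (NOT C AND B AND NOT D AND NOT A) OR (NOT C AND B AND NOT D AND A) OR (C AND NOT B AND NOT D AND A) OR (C AND NOT B AND D AND NOT A) OR (C AND B AND D AND NOT A) OR (C AND B AND D AND A)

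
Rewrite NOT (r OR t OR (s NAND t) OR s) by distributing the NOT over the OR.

NOT r AND NOT t AND NOT (s NAND t) AND NOT s
De Morgan's: NOT(OR of terms) = AND of negations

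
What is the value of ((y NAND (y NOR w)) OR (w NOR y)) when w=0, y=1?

Substituting: ((1 NAND (1 NOR 0)) OR (0 NOR 1))
= 1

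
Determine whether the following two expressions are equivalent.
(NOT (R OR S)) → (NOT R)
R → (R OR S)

Yes, Contrapositive is always equivalent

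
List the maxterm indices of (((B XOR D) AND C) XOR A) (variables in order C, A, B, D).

ΠM(0, 1, 2, 3, 8, 11, 13, 14) = (C OR A OR B OR D) AND (C OR A OR B OR NOT D) AND (C OR A OR NOT B OR D) AND (C OR A OR NOT B OR NOT D) AND (NOT C OR A OR B OR D) AND (NOT C OR A OR NOT B OR NOT D) AND (NOT C OR NOT A OR B OR NOT D) AND (NOT C OR NOT A OR NOT B OR D)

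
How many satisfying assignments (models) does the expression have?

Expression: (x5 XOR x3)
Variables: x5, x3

Satisfying assignments: (0,1), (1,0)
Count: 2 out of 4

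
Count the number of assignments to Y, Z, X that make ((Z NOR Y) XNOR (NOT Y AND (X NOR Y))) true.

Satisfying assignments: (0,0,0), (0,1,1), (1,0,0), (1,0,1), (1,1,0), (1,1,1)
Count: 6 out of 8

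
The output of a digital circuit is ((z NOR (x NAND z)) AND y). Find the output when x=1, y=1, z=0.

Substituting: ((0 NOR (1 NAND 0)) AND 1)
= 0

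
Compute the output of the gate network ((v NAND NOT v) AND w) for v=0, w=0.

Substituting: ((0 NAND NOT 0) AND 0)
= 0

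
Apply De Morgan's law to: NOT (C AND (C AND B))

NOT C OR NOT (C AND B)
De Morgan's: NOT(AND of terms) = OR of negations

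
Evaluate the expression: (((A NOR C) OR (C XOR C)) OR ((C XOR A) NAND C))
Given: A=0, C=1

Substituting: (((0 NOR 1) OR (1 XOR 1)) OR ((1 XOR 0) NAND 1))
= 0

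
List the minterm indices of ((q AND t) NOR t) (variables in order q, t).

Σm(0, 2) = (NOT q AND NOT t) OR (q AND NOT t)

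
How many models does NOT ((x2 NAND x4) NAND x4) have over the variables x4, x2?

Satisfying assignments: (1,0)
Count: 1 out of 4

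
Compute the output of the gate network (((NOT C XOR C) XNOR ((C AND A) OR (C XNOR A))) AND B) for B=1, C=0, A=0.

Substituting: (((NOT 0 XOR 0) XNOR ((0 AND 0) OR (0 XNOR 0))) AND 1)
= 1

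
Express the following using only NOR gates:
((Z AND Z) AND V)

((((Z NOR Z) NOR (Z NOR Z)) NOR ((Z NOR Z) NOR (Z NOR Z))) NOR (V NOR V))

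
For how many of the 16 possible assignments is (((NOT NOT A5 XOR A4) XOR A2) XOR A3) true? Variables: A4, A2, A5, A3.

Satisfying assignments: (0,0,0,1), (0,0,1,0), (0,1,0,0), (0,1,1,1), (1,0,0,0), (1,0,1,1), (1,1,0,1), (1,1,1,0)
Count: 8 out of 16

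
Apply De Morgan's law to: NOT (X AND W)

NOT X OR NOT W
De Morgan's: NOT(AND of terms) = OR of negations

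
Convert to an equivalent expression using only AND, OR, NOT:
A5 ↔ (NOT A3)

(A5 AND (NOT A3)) OR (NOT A5 AND A3)
(Biconditional = both true or both false)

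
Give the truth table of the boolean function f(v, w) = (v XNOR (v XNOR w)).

v | w | Output
--------------
0 | 0 | 0
0 | 1 | 1
1 | 0 | 0
1 | 1 | 1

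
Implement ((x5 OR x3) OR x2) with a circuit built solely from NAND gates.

((((x5 NAND x5) NAND (x3 NAND x3)) NAND ((x5 NAND x5) NAND (x3 NAND x3))) NAND (x2 NAND x2))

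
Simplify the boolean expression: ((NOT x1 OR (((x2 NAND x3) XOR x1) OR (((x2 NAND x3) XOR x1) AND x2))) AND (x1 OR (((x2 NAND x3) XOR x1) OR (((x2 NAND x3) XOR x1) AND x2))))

By distribution ((E OR v) AND (E OR NOT v) = E) then absorption (E OR (E AND v) = E):
= ((x2 NAND x3) XOR x1)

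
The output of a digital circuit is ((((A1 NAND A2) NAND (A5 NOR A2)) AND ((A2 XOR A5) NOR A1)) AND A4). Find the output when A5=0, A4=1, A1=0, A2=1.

Substituting: ((((0 NAND 1) NAND (0 NOR 1)) AND ((1 XOR 0) NOR 0)) AND 1)
= 0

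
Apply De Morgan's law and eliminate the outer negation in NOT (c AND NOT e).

NOT c OR e
De Morgan's: NOT(AND of terms) = OR of negations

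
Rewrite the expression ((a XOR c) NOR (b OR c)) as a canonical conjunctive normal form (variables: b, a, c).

(b OR a OR NOT c) AND (b OR NOT a OR c) AND (b OR NOT a OR NOT c) AND (NOT b OR a OR c) AND (NOT b OR a OR NOT c) AND (NOT b OR NOT a OR c) AND (NOT b OR NOT a OR NOT c)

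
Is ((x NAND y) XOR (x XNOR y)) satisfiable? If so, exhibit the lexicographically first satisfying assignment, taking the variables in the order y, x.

y=0, x=1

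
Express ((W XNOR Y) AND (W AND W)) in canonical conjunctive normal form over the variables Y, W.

(Y OR W) AND (Y OR NOT W) AND (NOT Y OR W)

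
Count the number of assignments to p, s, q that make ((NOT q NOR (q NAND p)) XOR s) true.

Satisfying assignments: (0,1,0), (0,1,1), (1,0,1), (1,1,0)
Count: 4 out of 8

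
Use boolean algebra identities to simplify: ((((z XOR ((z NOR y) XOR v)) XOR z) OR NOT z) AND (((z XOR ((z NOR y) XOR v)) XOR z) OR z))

By distribution ((E OR v) AND (E OR NOT v) = E) then XOR self-cancellation ((E XOR v) XOR v = E):
= ((z NOR y) XOR v)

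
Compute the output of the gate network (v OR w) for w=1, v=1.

Substituting: (1 OR 1)
= 1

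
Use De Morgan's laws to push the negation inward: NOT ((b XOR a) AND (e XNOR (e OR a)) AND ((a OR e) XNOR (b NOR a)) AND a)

NOT (b XOR a) OR NOT (e XNOR (e OR a)) OR NOT ((a OR e) XNOR (b NOR a)) OR NOT a
De Morgan's: NOT(AND of terms) = OR of negations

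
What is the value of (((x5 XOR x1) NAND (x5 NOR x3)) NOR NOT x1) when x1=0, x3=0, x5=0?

Substituting: (((0 XOR 0) NAND (0 NOR 0)) NOR NOT 0)
= 0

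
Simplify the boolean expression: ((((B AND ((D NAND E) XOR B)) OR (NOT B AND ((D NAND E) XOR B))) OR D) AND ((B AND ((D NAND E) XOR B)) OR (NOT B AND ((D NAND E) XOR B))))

By absorption (E AND (E OR v) = E) then distribution ((E AND v) OR (E AND NOT v) = E):
= ((D NAND E) XOR B)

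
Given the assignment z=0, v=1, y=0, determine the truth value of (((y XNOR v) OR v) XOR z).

Substituting: (((0 XNOR 1) OR 1) XOR 0)
= 1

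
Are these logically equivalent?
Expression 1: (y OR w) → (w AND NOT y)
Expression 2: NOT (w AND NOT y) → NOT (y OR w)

Yes, Contrapositive is always equivalent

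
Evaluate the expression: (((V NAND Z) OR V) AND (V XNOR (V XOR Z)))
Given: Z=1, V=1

Substituting: (((1 NAND 1) OR 1) AND (1 XNOR (1 XOR 1)))
= 0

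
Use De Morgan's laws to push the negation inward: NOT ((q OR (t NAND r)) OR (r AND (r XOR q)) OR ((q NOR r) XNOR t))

NOT (q OR (t NAND r)) AND NOT (r AND (r XOR q)) AND NOT ((q NOR r) XNOR t)
De Morgan's: NOT(OR of terms) = AND of negations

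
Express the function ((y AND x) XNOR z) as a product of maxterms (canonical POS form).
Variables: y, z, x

ΠM(2, 3, 5, 6) = (y OR NOT z OR x) AND (y OR NOT z OR NOT x) AND (NOT y OR z OR NOT x) AND (NOT y OR NOT z OR x)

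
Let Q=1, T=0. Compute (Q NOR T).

Substituting: (1 NOR 0)
= 0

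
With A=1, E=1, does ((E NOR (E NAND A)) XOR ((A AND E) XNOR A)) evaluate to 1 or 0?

Substituting: ((1 NOR (1 NAND 1)) XOR ((1 AND 1) XNOR 1))
= 1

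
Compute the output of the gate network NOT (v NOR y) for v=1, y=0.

Substituting: NOT (1 NOR 0)
= 1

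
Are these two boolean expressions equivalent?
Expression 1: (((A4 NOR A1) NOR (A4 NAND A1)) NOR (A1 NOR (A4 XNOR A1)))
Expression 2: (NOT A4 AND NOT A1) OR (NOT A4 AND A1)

Yes, they are equivalent — the two output columns agree on all 4 assignments:
A4 | A1 | Expression 1 | Expression 2
-------------------------------------
0 | 0 | 1 | 1
0 | 1 | 1 | 1
1 | 0 | 0 | 0
1 | 1 | 0 | 0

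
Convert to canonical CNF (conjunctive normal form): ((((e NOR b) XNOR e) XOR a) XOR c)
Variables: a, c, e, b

(a OR c OR e OR b) AND (a OR c OR NOT e OR b) AND (a OR c OR NOT e OR NOT b) AND (a OR NOT c OR e OR NOT b) AND (NOT a OR c OR e OR NOT b) AND (NOT a OR NOT c OR e OR b) AND (NOT a OR NOT c OR NOT e OR b) AND (NOT a OR NOT c OR NOT e OR NOT b)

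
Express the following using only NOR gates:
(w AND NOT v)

((w NOR w) NOR ((v NOR v) NOR (v NOR v)))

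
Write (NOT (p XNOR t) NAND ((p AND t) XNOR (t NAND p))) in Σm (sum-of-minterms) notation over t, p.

Σm(0, 1, 2, 3) = (NOT t AND NOT p) OR (NOT t AND p) OR (t AND NOT p) OR (t AND p)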